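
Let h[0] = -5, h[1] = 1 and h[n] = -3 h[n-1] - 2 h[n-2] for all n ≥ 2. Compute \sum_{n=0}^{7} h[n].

-340

h[2] = -3(1) - 2(-5) = 7
h[3] = -3(7) - 2(1) = -23
h[4] = -3(-23) - 2(7) = 55
h[5] = -3(55) - 2(-23) = -119
h[6] = -3(-119) - 2(55) = 247
h[7] = -3(247) - 2(-119) = -503
Sum = (-5) + 1 + 7 + (-23) + 55 + (-119) + 247 + (-503) = -340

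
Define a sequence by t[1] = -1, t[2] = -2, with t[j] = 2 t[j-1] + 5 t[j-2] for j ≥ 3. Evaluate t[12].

t[3] = 2·(-2) + 5·(-1) = -9
t[4] = 2·(-9) + 5·(-2) = -28
t[5] = 2·(-28) + 5·(-9) = -101
t[6] = 2·(-101) + 5·(-28) = -342
t[7] = 2·(-342) + 5·(-101) = -1189
t[8] = 2·(-1189) + 5·(-342) = -4088
t[9] = 2·(-4088) + 5·(-1189) = -14121
t[10] = 2·(-14121) + 5·(-4088) = -48682
t[11] = 2·(-48682) + 5·(-14121) = -167969
t[12] = 2·(-167969) + 5·(-48682) = -579348

-579348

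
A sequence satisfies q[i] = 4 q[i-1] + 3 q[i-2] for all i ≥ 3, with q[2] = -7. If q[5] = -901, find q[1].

Let q[1] = w.
q[3] = -28 + 3w
q[4] = -133 + 12w
q[5] = -616 + 57w
So -616 + 57w = -901, giving w = -5.

-5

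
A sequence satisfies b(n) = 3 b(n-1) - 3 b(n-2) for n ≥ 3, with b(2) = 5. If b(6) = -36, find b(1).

3

Let b(1) = v.
b(3) = 15 - 3v
b(4) = 30 - 9v
b(5) = 45 - 18v
b(6) = 45 - 27v
So 45 - 27v = -36, giving v = 3.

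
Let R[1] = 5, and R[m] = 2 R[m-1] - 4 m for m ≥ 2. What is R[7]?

-412

R[2] = 2(5) - 8 = 2
R[3] = 2(2) - 12 = -8
R[4] = 2(-8) - 16 = -32
R[5] = 2(-32) - 20 = -84
R[6] = 2(-84) - 24 = -192
R[7] = 2(-192) - 28 = -412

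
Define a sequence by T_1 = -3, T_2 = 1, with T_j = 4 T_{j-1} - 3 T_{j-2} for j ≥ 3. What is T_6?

T_3 = 4(1) - 3(-3) = 13
T_4 = 4(13) - 3(1) = 49
T_5 = 4(49) - 3(13) = 157
T_6 = 4(157) - 3(49) = 481

481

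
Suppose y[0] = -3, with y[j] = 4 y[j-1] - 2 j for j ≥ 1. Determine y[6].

y[1] = 4*(-3) - 2 = -14
y[2] = 4*(-14) - 4 = -60
y[3] = 4*(-60) - 6 = -246
y[4] = 4*(-246) - 8 = -992
y[5] = 4*(-992) - 10 = -3978
y[6] = 4*(-3978) - 12 = -15924

-15924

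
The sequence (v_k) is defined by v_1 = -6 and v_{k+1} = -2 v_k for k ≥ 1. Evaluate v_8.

v_2 = -2·(-6) = 12
v_3 = -2·12 = -24
v_4 = -2·(-24) = 48
v_5 = -2·48 = -96
v_6 = -2·(-96) = 192
v_7 = -2·192 = -384
v_8 = -2·(-384) = 768

768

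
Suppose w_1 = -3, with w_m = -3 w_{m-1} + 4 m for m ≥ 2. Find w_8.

w_2 = -3*(-3) + 8 = 17
w_3 = -3*17 + 12 = -39
w_4 = -3*(-39) + 16 = 133
w_5 = -3*133 + 20 = -379
w_6 = -3*(-379) + 24 = 1161
w_7 = -3*1161 + 28 = -3455
w_8 = -3*(-3455) + 32 = 10397

10397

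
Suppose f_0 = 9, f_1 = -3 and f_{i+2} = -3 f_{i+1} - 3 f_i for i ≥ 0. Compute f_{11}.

f_2 = -3·(-3) - 3·9 = -18
f_3 = -3·(-18) - 3·(-3) = 63
f_4 = -3·63 - 3·(-18) = -135
f_5 = -3·(-135) - 3·63 = 216
f_6 = -3·216 - 3·(-135) = -243
f_7 = -3·(-243) - 3·216 = 81
f_8 = -3·81 - 3·(-243) = 486
f_9 = -3·486 - 3·81 = -1701
f_{10} = -3·(-1701) - 3·486 = 3645
f_{11} = -3·3645 - 3·(-1701) = -5832

-5832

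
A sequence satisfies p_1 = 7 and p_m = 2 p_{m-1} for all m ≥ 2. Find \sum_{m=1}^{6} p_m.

p_2 = 2(7) = 14
p_3 = 2(14) = 28
p_4 = 2(28) = 56
p_5 = 2(56) = 112
p_6 = 2(112) = 224
Sum = 7 + 14 + 28 + 56 + 112 + 224 = 441

441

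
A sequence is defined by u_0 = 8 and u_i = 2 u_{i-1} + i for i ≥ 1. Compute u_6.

632

u_1 = 2(8) + 1 = 17
u_2 = 2(17) + 2 = 36
u_3 = 2(36) + 3 = 75
u_4 = 2(75) + 4 = 154
u_5 = 2(154) + 5 = 313
u_6 = 2(313) + 6 = 632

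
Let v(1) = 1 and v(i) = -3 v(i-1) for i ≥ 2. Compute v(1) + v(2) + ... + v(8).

-1640

v(2) = -3(1) = -3
v(3) = -3(-3) = 9
v(4) = -3(9) = -27
v(5) = -3(-27) = 81
v(6) = -3(81) = -243
v(7) = -3(-243) = 729
v(8) = -3(729) = -2187
Sum = 1 + (-3) + 9 + (-27) + 81 + (-243) + 729 + (-2187) = -1640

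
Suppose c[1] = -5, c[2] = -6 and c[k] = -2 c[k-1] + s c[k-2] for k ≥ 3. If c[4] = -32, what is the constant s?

-2

c[3] = 12 - 5s
c[4] = -24 + 4s
So -24 + 4s = -32, giving s = -2.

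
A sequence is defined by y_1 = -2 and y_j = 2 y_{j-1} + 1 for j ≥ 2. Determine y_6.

-33

y_2 = 2(-2) + 1 = -3
y_3 = 2(-3) + 1 = -5
y_4 = 2(-5) + 1 = -9
y_5 = 2(-9) + 1 = -17
y_6 = 2(-17) + 1 = -33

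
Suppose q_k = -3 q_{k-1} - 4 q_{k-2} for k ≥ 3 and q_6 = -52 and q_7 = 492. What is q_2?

8

Rearranging, q_{k-2} = (q_k + 3 q_{k-1}) / -4.
q_5 = (492 + 3·(-52)) / -4 = 336/-4 = -84
q_4 = (-52 + 3·(-84)) / -4 = -304/-4 = 76
q_3 = (-84 + 3·76) / -4 = 144/-4 = -36
q_2 = (76 + 3·(-36)) / -4 = -32/-4 = 8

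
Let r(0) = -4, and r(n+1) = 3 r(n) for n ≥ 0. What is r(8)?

-26244

r(1) = 3*(-4) = -12
r(2) = 3*(-12) = -36
r(3) = 3*(-36) = -108
r(4) = 3*(-108) = -324
r(5) = 3*(-324) = -972
r(6) = 3*(-972) = -2916
r(7) = 3*(-2916) = -8748
r(8) = 3*(-8748) = -26244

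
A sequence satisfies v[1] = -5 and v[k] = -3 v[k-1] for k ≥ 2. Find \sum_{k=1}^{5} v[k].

-305

v[2] = -3(-5) = 15
v[3] = -3(15) = -45
v[4] = -3(-45) = 135
v[5] = -3(135) = -405
Sum = (-5) + 15 + (-45) + 135 + (-405) = -305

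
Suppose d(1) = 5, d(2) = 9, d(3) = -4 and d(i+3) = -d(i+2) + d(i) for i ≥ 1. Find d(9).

d(4) = -(-4) + 5 = 9
d(5) = -9 + 9 = 0
d(6) = -0 + (-4) = -4
d(7) = -(-4) + 9 = 13
d(8) = -13 + 0 = -13
d(9) = -(-13) + (-4) = 9

9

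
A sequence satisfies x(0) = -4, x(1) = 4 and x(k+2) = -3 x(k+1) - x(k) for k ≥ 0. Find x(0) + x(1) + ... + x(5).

x(2) = -3*4 - (-4) = -8
x(3) = -3*(-8) - 4 = 20
x(4) = -3*20 - (-8) = -52
x(5) = -3*(-52) - 20 = 136
Sum = (-4) + 4 + (-8) + 20 + (-52) + 136 = 96

96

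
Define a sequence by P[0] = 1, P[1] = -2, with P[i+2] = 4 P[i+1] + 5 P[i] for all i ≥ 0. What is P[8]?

P[2] = 4·(-2) + 5·1 = -3
P[3] = 4·(-3) + 5·(-2) = -22
P[4] = 4·(-22) + 5·(-3) = -103
P[5] = 4·(-103) + 5·(-22) = -522
P[6] = 4·(-522) + 5·(-103) = -2603
P[7] = 4·(-2603) + 5·(-522) = -13022
P[8] = 4·(-13022) + 5·(-2603) = -65103

-65103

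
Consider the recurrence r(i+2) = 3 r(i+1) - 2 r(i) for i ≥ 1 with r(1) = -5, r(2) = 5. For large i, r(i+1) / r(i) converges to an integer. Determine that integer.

2

The characteristic equation is r^2 - 3r + 2 = 0, which factors as (r - 2)(r - 1) = 0.
So the roots are 2 and 1. Since |2| > |1| and the coefficient of 2^i is non-zero, the ratio tends to 2.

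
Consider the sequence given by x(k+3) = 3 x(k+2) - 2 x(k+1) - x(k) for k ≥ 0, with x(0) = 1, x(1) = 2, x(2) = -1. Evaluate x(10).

x(3) = 3(-1) - 2(2) - 1 = -8
x(4) = 3(-8) - 2(-1) - 2 = -24
x(5) = 3(-24) - 2(-8) - (-1) = -55
x(6) = 3(-55) - 2(-24) - (-8) = -109
x(7) = 3(-109) - 2(-55) - (-24) = -193
x(8) = 3(-193) - 2(-109) - (-55) = -306
x(9) = 3(-306) - 2(-193) - (-109) = -423
x(10) = 3(-423) - 2(-306) - (-193) = -464

-464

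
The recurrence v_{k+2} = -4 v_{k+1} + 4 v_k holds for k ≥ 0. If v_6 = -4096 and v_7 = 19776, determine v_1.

Rearranging, v_{k-2} = (v_k + 4 v_{k-1}) / 4.
v_5 = (19776 + 4(-4096)) / 4 = 3392/4 = 848
v_4 = (-4096 + 4(848)) / 4 = -704/4 = -176
v_3 = (848 + 4(-176)) / 4 = 144/4 = 36
v_2 = (-176 + 4(36)) / 4 = -32/4 = -8
v_1 = (36 + 4(-8)) / 4 = 4/4 = 1

1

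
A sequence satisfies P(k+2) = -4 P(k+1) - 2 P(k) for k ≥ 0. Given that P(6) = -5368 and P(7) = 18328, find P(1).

9

Rearranging, P(k-2) = (P(k) + 4 P(k-1)) / -2.
P(5) = (18328 + 4·(-5368)) / -2 = -3144/-2 = 1572
P(4) = (-5368 + 4·1572) / -2 = 920/-2 = -460
P(3) = (1572 + 4·(-460)) / -2 = -268/-2 = 134
P(2) = (-460 + 4·134) / -2 = 76/-2 = -38
P(1) = (134 + 4·(-38)) / -2 = -18/-2 = 9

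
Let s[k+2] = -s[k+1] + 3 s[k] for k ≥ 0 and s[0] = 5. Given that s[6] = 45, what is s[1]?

6

Let s[1] = v.
s[2] = 15 - v
s[3] = -15 + 4v
s[4] = 60 - 7v
s[5] = -105 + 19v
s[6] = 285 - 40v
So 285 - 40v = 45, giving v = 6.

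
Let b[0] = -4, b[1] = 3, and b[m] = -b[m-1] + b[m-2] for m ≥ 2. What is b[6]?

b[2] = -3 + (-4) = -7
b[3] = -(-7) + 3 = 10
b[4] = -10 + (-7) = -17
b[5] = -(-17) + 10 = 27
b[6] = -27 + (-17) = -44

-44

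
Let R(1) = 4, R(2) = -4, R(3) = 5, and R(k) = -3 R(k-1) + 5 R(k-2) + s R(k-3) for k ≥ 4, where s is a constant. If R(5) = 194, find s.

R(4) = -35 + 4s
R(5) = 130 - 16s
So 130 - 16s = 194, giving s = -4.

-4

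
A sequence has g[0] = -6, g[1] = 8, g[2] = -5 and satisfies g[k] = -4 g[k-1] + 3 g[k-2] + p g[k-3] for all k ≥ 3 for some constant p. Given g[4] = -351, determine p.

g[3] = 44 - 6p
g[4] = -191 + 32p
So -191 + 32p = -351, giving p = -5.

-5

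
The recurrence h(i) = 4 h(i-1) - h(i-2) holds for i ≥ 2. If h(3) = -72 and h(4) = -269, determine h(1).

Rearranging, h(i-2) = -(h(i) - 4 h(i-1)).
h(2) = -(-269 - 4*(-72)) = -19
h(1) = -(-72 - 4*(-19)) = -4

-4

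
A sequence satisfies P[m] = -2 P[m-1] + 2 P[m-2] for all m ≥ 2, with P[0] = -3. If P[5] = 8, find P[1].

-2

Let P[1] = w.
P[2] = -6 - 2w
P[3] = 12 + 6w
P[4] = -36 - 16w
P[5] = 96 + 44w
So 96 + 44w = 8, giving w = -2.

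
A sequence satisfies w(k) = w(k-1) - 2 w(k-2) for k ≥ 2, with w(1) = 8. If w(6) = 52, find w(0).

Let w(0) = z.
w(2) = 8 - 2z
w(3) = -8 - 2z
w(4) = -24 + 2z
w(5) = -8 + 6z
w(6) = 40 + 2z
So 40 + 2z = 52, giving z = 6.

6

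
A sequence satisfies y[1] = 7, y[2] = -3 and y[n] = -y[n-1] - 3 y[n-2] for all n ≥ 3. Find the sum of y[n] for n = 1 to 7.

y[3] = -(-3) - 3*7 = -18
y[4] = -(-18) - 3*(-3) = 27
y[5] = -27 - 3*(-18) = 27
y[6] = -27 - 3*27 = -108
y[7] = -(-108) - 3*27 = 27
Sum = 7 + (-3) + (-18) + 27 + 27 + (-108) + 27 = -41

-41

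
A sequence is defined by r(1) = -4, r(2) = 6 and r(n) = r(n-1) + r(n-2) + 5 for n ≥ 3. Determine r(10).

r(3) = 6 + (-4) + 5 = 7
r(4) = 7 + 6 + 5 = 18
r(5) = 18 + 7 + 5 = 30
r(6) = 30 + 18 + 5 = 53
r(7) = 53 + 30 + 5 = 88
r(8) = 88 + 53 + 5 = 146
r(9) = 146 + 88 + 5 = 239
r(10) = 239 + 146 + 5 = 390

390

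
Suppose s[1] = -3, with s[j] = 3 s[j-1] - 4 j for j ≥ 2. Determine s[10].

s[2] = 3(-3) - 8 = -17
s[3] = 3(-17) - 12 = -63
s[4] = 3(-63) - 16 = -205
s[5] = 3(-205) - 20 = -635
s[6] = 3(-635) - 24 = -1929
s[7] = 3(-1929) - 28 = -5815
s[8] = 3(-5815) - 32 = -17477
s[9] = 3(-17477) - 36 = -52467
s[10] = 3(-52467) - 40 = -157441

-157441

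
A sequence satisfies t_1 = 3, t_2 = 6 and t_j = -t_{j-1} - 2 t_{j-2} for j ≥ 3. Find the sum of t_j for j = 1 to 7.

t_3 = -6 - 2(3) = -12
t_4 = -(-12) - 2(6) = 0
t_5 = -0 - 2(-12) = 24
t_6 = -24 - 2(0) = -24
t_7 = -(-24) - 2(24) = -24
Sum = 3 + 6 + (-12) + 0 + 24 + (-24) + (-24) = -27

-27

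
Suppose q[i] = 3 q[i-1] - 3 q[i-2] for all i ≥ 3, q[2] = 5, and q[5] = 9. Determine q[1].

Let q[1] = w.
q[3] = 15 - 3w
q[4] = 30 - 9w
q[5] = 45 - 18w
So 45 - 18w = 9, giving w = 2.

2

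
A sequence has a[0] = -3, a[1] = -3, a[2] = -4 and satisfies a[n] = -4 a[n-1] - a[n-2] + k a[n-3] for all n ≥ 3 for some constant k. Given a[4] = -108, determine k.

-4

a[3] = 19 - 3k
a[4] = -72 + 9k
So -72 + 9k = -108, giving k = -4.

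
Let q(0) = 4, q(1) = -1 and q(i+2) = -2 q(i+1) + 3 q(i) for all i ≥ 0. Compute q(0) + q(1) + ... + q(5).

-211

q(2) = -2(-1) + 3(4) = 14
q(3) = -2(14) + 3(-1) = -31
q(4) = -2(-31) + 3(14) = 104
q(5) = -2(104) + 3(-31) = -301
Sum = 4 + (-1) + 14 + (-31) + 104 + (-301) = -211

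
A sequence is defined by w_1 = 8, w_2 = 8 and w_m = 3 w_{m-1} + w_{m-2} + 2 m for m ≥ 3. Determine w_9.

w_3 = 3(8) + 8 + 6 = 38
w_4 = 3(38) + 8 + 8 = 130
w_5 = 3(130) + 38 + 10 = 438
w_6 = 3(438) + 130 + 12 = 1456
w_7 = 3(1456) + 438 + 14 = 4820
w_8 = 3(4820) + 1456 + 16 = 15932
w_9 = 3(15932) + 4820 + 18 = 52634

52634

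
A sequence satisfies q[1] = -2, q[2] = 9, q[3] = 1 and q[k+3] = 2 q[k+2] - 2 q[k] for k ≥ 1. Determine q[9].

-108

q[4] = 2*1 - 2*(-2) = 6
q[5] = 2*6 - 2*9 = -6
q[6] = 2*(-6) - 2*1 = -14
q[7] = 2*(-14) - 2*6 = -40
q[8] = 2*(-40) - 2*(-6) = -68
q[9] = 2*(-68) - 2*(-14) = -108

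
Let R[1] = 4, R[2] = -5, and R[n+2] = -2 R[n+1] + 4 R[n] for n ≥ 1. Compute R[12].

R[3] = -2(-5) + 4(4) = 26
R[4] = -2(26) + 4(-5) = -72
R[5] = -2(-72) + 4(26) = 248
R[6] = -2(248) + 4(-72) = -784
R[7] = -2(-784) + 4(248) = 2560
R[8] = -2(2560) + 4(-784) = -8256
R[9] = -2(-8256) + 4(2560) = 26752
R[10] = -2(26752) + 4(-8256) = -86528
R[11] = -2(-86528) + 4(26752) = 280064
R[12] = -2(280064) + 4(-86528) = -906240

-906240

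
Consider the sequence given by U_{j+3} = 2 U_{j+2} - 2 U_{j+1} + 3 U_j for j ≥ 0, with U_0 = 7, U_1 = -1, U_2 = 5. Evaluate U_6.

103

U_3 = 2·5 - 2·(-1) + 3·7 = 33
U_4 = 2·33 - 2·5 + 3·(-1) = 53
U_5 = 2·53 - 2·33 + 3·5 = 55
U_6 = 2·55 - 2·53 + 3·33 = 103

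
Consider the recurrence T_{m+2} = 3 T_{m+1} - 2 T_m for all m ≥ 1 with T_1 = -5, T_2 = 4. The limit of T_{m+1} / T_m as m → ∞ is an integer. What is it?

2

The characteristic equation is r^2 - 3r + 2 = 0, which factors as (r - 2)(r - 1) = 0.
So the roots are 2 and 1. Since |2| > |1| and the coefficient of 2^m is non-zero, the ratio tends to 2.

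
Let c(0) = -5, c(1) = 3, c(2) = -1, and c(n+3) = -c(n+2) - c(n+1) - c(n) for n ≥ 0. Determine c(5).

3

c(3) = -(-1) - 3 - (-5) = 3
c(4) = -3 - (-1) - 3 = -5
c(5) = -(-5) - 3 - (-1) = 3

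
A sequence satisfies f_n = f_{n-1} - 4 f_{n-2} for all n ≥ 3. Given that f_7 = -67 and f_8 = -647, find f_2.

1

Rearranging, f_{n-2} = (f_n - f_{n-1}) / -4.
f_6 = (-647 - (-67)) / -4 = -580/-4 = 145
f_5 = (-67 - 145) / -4 = -212/-4 = 53
f_4 = (145 - 53) / -4 = 92/-4 = -23
f_3 = (53 - (-23)) / -4 = 76/-4 = -19
f_2 = (-23 - (-19)) / -4 = -4/-4 = 1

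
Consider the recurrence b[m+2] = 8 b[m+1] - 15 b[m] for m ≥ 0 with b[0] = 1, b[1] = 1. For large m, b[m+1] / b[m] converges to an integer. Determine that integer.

The characteristic equation is r^2 - 8r + 15 = 0, which factors as (r - 5)(r - 3) = 0.
So the roots are 5 and 3. Since |5| > |3| and the coefficient of 5^m is non-zero, the ratio tends to 5.

5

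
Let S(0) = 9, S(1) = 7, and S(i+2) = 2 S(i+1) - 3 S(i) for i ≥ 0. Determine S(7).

361

S(2) = 2(7) - 3(9) = -13
S(3) = 2(-13) - 3(7) = -47
S(4) = 2(-47) - 3(-13) = -55
S(5) = 2(-55) - 3(-47) = 31
S(6) = 2(31) - 3(-55) = 227
S(7) = 2(227) - 3(31) = 361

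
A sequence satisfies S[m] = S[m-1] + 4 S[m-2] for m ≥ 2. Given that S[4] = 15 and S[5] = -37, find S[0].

3

Rearranging, S[m-2] = (S[m] - S[m-1]) / 4.
S[3] = (-37 - 15) / 4 = -52/4 = -13
S[2] = (15 - (-13)) / 4 = 28/4 = 7
S[1] = (-13 - 7) / 4 = -20/4 = -5
S[0] = (7 - (-5)) / 4 = 12/4 = 3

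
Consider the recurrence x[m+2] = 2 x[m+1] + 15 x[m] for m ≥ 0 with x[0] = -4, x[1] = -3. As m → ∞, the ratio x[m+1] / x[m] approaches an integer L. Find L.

5

The characteristic equation is r^2 - 2r - 15 = 0, which factors as (r - 5)(r + 3) = 0.
So the roots are 5 and -3. Since |5| > |-3| and the coefficient of 5^m is non-zero, the ratio tends to 5.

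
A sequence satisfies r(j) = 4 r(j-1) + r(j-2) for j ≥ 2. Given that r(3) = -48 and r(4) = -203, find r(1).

Rearranging, r(j-2) = r(j) - 4 r(j-1).
r(2) = -203 - 4·(-48) = -11
r(1) = -48 - 4·(-11) = -4

-4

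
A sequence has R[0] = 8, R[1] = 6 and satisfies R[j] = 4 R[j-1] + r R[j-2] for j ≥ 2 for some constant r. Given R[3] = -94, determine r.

-5

R[2] = 24 + 8r
R[3] = 96 + 38r
So 96 + 38r = -94, giving r = -5.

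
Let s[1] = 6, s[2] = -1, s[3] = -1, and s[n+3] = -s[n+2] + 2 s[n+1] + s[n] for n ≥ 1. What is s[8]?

s[4] = -(-1) + 2*(-1) + 6 = 5
s[5] = -5 + 2*(-1) + (-1) = -8
s[6] = -(-8) + 2*5 + (-1) = 17
s[7] = -17 + 2*(-8) + 5 = -28
s[8] = -(-28) + 2*17 + (-8) = 54

54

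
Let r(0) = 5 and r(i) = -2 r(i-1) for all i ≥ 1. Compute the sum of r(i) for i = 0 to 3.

r(1) = -2·5 = -10
r(2) = -2·(-10) = 20
r(3) = -2·20 = -40
Sum = 5 + (-10) + 20 + (-40) = -25

-25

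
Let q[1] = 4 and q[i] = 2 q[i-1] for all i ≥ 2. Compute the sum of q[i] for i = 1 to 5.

124

q[2] = 2*4 = 8
q[3] = 2*8 = 16
q[4] = 2*16 = 32
q[5] = 2*32 = 64
Sum = 4 + 8 + 16 + 32 + 64 = 124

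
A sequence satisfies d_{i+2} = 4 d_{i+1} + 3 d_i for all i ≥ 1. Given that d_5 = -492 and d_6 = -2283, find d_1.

Rearranging, d_{i-2} = (d_i - 4 d_{i-1}) / 3.
d_4 = (-2283 - 4·(-492)) / 3 = -315/3 = -105
d_3 = (-492 - 4·(-105)) / 3 = -72/3 = -24
d_2 = (-105 - 4·(-24)) / 3 = -9/3 = -3
d_1 = (-24 - 4·(-3)) / 3 = -12/3 = -4

-4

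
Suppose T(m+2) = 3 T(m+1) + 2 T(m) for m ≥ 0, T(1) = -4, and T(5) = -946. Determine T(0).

-5

Let T(0) = x.
T(2) = -12 + 2x
T(3) = -44 + 6x
T(4) = -156 + 22x
T(5) = -556 + 78x
So -556 + 78x = -946, giving x = -5.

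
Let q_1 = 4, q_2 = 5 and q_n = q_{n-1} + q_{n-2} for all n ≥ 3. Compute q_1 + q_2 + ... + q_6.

92

q_3 = 5 + 4 = 9
q_4 = 9 + 5 = 14
q_5 = 14 + 9 = 23
q_6 = 23 + 14 = 37
Sum = 4 + 5 + 9 + 14 + 23 + 37 = 92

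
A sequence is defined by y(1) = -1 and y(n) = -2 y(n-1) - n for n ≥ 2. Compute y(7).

y(2) = -2·(-1) - 2 = 0
y(3) = -2·0 - 3 = -3
y(4) = -2·(-3) - 4 = 2
y(5) = -2·2 - 5 = -9
y(6) = -2·(-9) - 6 = 12
y(7) = -2·12 - 7 = -31

-31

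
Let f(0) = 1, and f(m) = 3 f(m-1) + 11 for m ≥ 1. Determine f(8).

f(1) = 3*1 + 11 = 14
f(2) = 3*14 + 11 = 53
f(3) = 3*53 + 11 = 170
f(4) = 3*170 + 11 = 521
f(5) = 3*521 + 11 = 1574
f(6) = 3*1574 + 11 = 4733
f(7) = 3*4733 + 11 = 14210
f(8) = 3*14210 + 11 = 42641

42641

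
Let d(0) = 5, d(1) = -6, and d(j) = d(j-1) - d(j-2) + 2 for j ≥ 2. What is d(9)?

d(2) = (-6) - 5 + 2 = -9
d(3) = (-9) - (-6) + 2 = -1
d(4) = (-1) - (-9) + 2 = 10
d(5) = 10 - (-1) + 2 = 13
d(6) = 13 - 10 + 2 = 5
d(7) = 5 - 13 + 2 = -6
d(8) = (-6) - 5 + 2 = -9
d(9) = (-9) - (-6) + 2 = -1

-1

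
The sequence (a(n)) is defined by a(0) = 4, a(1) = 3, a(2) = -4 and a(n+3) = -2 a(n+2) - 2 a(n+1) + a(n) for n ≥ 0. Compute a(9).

118

a(3) = -2(-4) - 2(3) + 4 = 6
a(4) = -2(6) - 2(-4) + 3 = -1
a(5) = -2(-1) - 2(6) + (-4) = -14
a(6) = -2(-14) - 2(-1) + 6 = 36
a(7) = -2(36) - 2(-14) + (-1) = -45
a(8) = -2(-45) - 2(36) + (-14) = 4
a(9) = -2(4) - 2(-45) + 36 = 118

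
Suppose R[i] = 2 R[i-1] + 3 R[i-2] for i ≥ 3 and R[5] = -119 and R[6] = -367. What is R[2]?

-7

Rearranging, R[i-2] = (R[i] - 2 R[i-1]) / 3.
R[4] = (-367 - 2·(-119)) / 3 = -129/3 = -43
R[3] = (-119 - 2·(-43)) / 3 = -33/3 = -11
R[2] = (-43 - 2·(-11)) / 3 = -21/3 = -7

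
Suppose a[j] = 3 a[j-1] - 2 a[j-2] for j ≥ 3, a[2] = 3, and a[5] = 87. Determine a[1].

Let a[1] = z.
a[3] = 9 - 2z
a[4] = 21 - 6z
a[5] = 45 - 14z
So 45 - 14z = 87, giving z = -3.

-3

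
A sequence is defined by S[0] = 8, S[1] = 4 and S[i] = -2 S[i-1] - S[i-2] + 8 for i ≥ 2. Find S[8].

S[2] = -2*4 - 8 + 8 = -8
S[3] = -2*(-8) - 4 + 8 = 20
S[4] = -2*20 - (-8) + 8 = -24
S[5] = -2*(-24) - 20 + 8 = 36
S[6] = -2*36 - (-24) + 8 = -40
S[7] = -2*(-40) - 36 + 8 = 52
S[8] = -2*52 - (-40) + 8 = -56

-56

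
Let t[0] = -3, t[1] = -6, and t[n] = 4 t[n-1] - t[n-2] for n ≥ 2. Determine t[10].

-786261

t[2] = 4·(-6) - (-3) = -21
t[3] = 4·(-21) - (-6) = -78
t[4] = 4·(-78) - (-21) = -291
t[5] = 4·(-291) - (-78) = -1086
t[6] = 4·(-1086) - (-291) = -4053
t[7] = 4·(-4053) - (-1086) = -15126
t[8] = 4·(-15126) - (-4053) = -56451
t[9] = 4·(-56451) - (-15126) = -210678
t[10] = 4·(-210678) - (-56451) = -786261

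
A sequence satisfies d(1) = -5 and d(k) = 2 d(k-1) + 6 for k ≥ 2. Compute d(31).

The fixed point is 6/(1 - 2) = -6, so d(k) + 6 = 2(d(k-1) + 6).
Hence d(k) = 1·2^{k-1} - 6.
d(31) = 1·2^{30} - 6 = 1·1073741824 - 6 = 1073741818.

1073741818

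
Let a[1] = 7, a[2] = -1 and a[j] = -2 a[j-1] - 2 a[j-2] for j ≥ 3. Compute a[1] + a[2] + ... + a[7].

a[3] = -2(-1) - 2(7) = -12
a[4] = -2(-12) - 2(-1) = 26
a[5] = -2(26) - 2(-12) = -28
a[6] = -2(-28) - 2(26) = 4
a[7] = -2(4) - 2(-28) = 48
Sum = 7 + (-1) + (-12) + 26 + (-28) + 4 + 48 = 44

44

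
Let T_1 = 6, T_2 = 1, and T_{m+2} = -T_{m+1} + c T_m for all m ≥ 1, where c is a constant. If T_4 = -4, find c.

T_3 = -1 + 6c
T_4 = 1 - 5c
So 1 - 5c = -4, giving c = 1.

1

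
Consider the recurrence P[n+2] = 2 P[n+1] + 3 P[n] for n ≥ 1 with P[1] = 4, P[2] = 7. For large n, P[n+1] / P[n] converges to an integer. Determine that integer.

3

The characteristic equation is r^2 - 2r - 3 = 0, which factors as (r - 3)(r + 1) = 0.
So the roots are 3 and -1. Since |3| > |-1| and the coefficient of 3^n is non-zero, the ratio tends to 3.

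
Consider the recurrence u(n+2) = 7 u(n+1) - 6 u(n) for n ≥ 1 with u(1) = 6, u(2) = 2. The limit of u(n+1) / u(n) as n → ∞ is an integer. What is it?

The characteristic equation is r^2 - 7r + 6 = 0, which factors as (r - 6)(r - 1) = 0.
So the roots are 6 and 1. Since |6| > |1| and the coefficient of 6^n is non-zero, the ratio tends to 6.

6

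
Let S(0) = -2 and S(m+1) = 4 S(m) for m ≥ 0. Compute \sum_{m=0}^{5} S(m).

S(1) = 4*(-2) = -8
S(2) = 4*(-8) = -32
S(3) = 4*(-32) = -128
S(4) = 4*(-128) = -512
S(5) = 4*(-512) = -2048
Sum = (-2) + (-8) + (-32) + (-128) + (-512) + (-2048) = -2730

-2730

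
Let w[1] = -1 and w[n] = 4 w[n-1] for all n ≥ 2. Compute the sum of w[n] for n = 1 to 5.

-341

w[2] = 4(-1) = -4
w[3] = 4(-4) = -16
w[4] = 4(-16) = -64
w[5] = 4(-64) = -256
Sum = (-1) + (-4) + (-16) + (-64) + (-256) = -341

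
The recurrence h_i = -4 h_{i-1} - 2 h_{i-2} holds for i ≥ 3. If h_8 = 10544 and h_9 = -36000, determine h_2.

2

Rearranging, h_{i-2} = (h_i + 4 h_{i-1}) / -2.
h_7 = (-36000 + 4(10544)) / -2 = 6176/-2 = -3088
h_6 = (10544 + 4(-3088)) / -2 = -1808/-2 = 904
h_5 = (-3088 + 4(904)) / -2 = 528/-2 = -264
h_4 = (904 + 4(-264)) / -2 = -152/-2 = 76
h_3 = (-264 + 4(76)) / -2 = 40/-2 = -20
h_2 = (76 + 4(-20)) / -2 = -4/-2 = 2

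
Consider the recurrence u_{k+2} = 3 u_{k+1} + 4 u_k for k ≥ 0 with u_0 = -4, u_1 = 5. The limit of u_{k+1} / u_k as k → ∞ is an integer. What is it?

The characteristic equation is r^2 - 3r - 4 = 0, which factors as (r - 4)(r + 1) = 0.
So the roots are 4 and -1. Since |4| > |-1| and the coefficient of 4^k is non-zero, the ratio tends to 4.

4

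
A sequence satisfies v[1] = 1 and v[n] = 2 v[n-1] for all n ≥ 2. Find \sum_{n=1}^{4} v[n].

v[2] = 2(1) = 2
v[3] = 2(2) = 4
v[4] = 2(4) = 8
Sum = 1 + 2 + 4 + 8 = 15

15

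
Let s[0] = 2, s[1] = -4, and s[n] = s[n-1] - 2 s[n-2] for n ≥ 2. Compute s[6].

-16

s[2] = (-4) - 2·2 = -8
s[3] = (-8) - 2·(-4) = 0
s[4] = 0 - 2·(-8) = 16
s[5] = 16 - 2·0 = 16
s[6] = 16 - 2·16 = -16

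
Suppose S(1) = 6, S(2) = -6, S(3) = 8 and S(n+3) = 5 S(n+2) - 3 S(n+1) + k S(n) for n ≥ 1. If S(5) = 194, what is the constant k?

S(4) = 58 + 6k
S(5) = 266 + 24k
So 266 + 24k = 194, giving k = -3.

-3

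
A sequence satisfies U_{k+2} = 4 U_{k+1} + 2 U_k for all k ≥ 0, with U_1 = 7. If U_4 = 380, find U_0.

-5

Let U_0 = z.
U_2 = 28 + 2z
U_3 = 126 + 8z
U_4 = 560 + 36z
So 560 + 36z = 380, giving z = -5.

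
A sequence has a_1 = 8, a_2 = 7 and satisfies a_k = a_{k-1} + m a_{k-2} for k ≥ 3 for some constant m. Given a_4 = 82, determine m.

5

a_3 = 7 + 8m
a_4 = 7 + 15m
So 7 + 15m = 82, giving m = 5.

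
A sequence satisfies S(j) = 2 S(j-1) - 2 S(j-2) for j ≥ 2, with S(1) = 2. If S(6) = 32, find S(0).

Let S(0) = v.
S(2) = 4 - 2v
S(3) = 4 - 4v
S(4) = -4v
S(5) = -8
S(6) = -16 + 8v
So -16 + 8v = 32, giving v = 6.

6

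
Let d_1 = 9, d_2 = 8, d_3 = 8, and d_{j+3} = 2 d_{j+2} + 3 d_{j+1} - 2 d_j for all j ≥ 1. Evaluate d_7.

420

d_4 = 2(8) + 3(8) - 2(9) = 22
d_5 = 2(22) + 3(8) - 2(8) = 52
d_6 = 2(52) + 3(22) - 2(8) = 154
d_7 = 2(154) + 3(52) - 2(22) = 420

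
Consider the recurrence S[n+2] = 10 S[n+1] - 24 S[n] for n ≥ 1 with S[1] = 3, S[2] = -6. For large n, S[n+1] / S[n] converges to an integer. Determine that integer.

6

The characteristic equation is r^2 - 10r + 24 = 0, which factors as (r - 6)(r - 4) = 0.
So the roots are 6 and 4. Since |6| > |4| and the coefficient of 6^n is non-zero, the ratio tends to 6.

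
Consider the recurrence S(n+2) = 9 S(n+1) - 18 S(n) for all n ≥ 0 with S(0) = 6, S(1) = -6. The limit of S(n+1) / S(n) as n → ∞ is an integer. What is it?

The characteristic equation is r^2 - 9r + 18 = 0, which factors as (r - 6)(r - 3) = 0.
So the roots are 6 and 3. Since |6| > |3| and the coefficient of 6^n is non-zero, the ratio tends to 6.

6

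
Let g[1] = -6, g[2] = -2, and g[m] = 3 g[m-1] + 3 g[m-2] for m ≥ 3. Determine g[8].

g[3] = 3·(-2) + 3·(-6) = -24
g[4] = 3·(-24) + 3·(-2) = -78
g[5] = 3·(-78) + 3·(-24) = -306
g[6] = 3·(-306) + 3·(-78) = -1152
g[7] = 3·(-1152) + 3·(-306) = -4374
g[8] = 3·(-4374) + 3·(-1152) = -16578

-16578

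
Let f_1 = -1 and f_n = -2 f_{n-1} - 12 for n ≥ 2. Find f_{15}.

49148

The fixed point is -12/(1 + 2) = -4, so f_n + 4 = -2(f_{n-1} + 4).
Hence f_n = 3·(-2)^{n-1} - 4.
f_{15} = 3·(-2)^{14} - 4 = 3·16384 - 4 = 49148.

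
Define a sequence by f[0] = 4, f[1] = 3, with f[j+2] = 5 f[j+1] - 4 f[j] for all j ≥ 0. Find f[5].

-337

f[2] = 5*3 - 4*4 = -1
f[3] = 5*(-1) - 4*3 = -17
f[4] = 5*(-17) - 4*(-1) = -81
f[5] = 5*(-81) - 4*(-17) = -337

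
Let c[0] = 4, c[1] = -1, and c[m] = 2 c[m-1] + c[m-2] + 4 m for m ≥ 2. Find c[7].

1387

c[2] = 2(-1) + 4 + 8 = 10
c[3] = 2(10) + (-1) + 12 = 31
c[4] = 2(31) + 10 + 16 = 88
c[5] = 2(88) + 31 + 20 = 227
c[6] = 2(227) + 88 + 24 = 566
c[7] = 2(566) + 227 + 28 = 1387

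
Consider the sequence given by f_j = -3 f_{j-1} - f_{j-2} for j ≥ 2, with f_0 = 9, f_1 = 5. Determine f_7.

f_2 = -3·5 - 9 = -24
f_3 = -3·(-24) - 5 = 67
f_4 = -3·67 - (-24) = -177
f_5 = -3·(-177) - 67 = 464
f_6 = -3·464 - (-177) = -1215
f_7 = -3·(-1215) - 464 = 3181

3181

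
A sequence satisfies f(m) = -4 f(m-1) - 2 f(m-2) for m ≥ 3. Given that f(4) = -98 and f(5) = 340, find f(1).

-7

Rearranging, f(m-2) = (f(m) + 4 f(m-1)) / -2.
f(3) = (340 + 4(-98)) / -2 = -52/-2 = 26
f(2) = (-98 + 4(26)) / -2 = 6/-2 = -3
f(1) = (26 + 4(-3)) / -2 = 14/-2 = -7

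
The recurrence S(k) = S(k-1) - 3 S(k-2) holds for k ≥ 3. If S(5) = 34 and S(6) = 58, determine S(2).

-2

Rearranging, S(k-2) = (S(k) - S(k-1)) / -3.
S(4) = (58 - 34) / -3 = 24/-3 = -8
S(3) = (34 - (-8)) / -3 = 42/-3 = -14
S(2) = (-8 - (-14)) / -3 = 6/-3 = -2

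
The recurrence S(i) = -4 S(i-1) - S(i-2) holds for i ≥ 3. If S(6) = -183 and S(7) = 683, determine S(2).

Rearranging, S(i-2) = -(S(i) + 4 S(i-1)).
S(5) = -(683 + 4(-183)) = 49
S(4) = -(-183 + 4(49)) = -13
S(3) = -(49 + 4(-13)) = 3
S(2) = -(-13 + 4(3)) = 1

1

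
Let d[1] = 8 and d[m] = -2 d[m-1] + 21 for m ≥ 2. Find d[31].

The fixed point is 21/(1 + 2) = 7, so d[m] - 7 = -2(d[m-1] - 7).
Hence d[m] = 1·(-2)^{m-1} + 7.
d[31] = 1·(-2)^{30} + 7 = 1·1073741824 + 7 = 1073741831.

1073741831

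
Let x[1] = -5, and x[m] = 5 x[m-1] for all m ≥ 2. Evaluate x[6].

-15625

x[2] = 5·(-5) = -25
x[3] = 5·(-25) = -125
x[4] = 5·(-125) = -625
x[5] = 5·(-625) = -3125
x[6] = 5·(-3125) = -15625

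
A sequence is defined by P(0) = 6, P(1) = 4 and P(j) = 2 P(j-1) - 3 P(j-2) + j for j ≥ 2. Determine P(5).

P(2) = 2(4) - 3(6) + 2 = -8
P(3) = 2(-8) - 3(4) + 3 = -25
P(4) = 2(-25) - 3(-8) + 4 = -22
P(5) = 2(-22) - 3(-25) + 5 = 36

36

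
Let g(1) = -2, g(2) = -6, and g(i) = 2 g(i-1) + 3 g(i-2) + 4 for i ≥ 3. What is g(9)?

-9842

g(3) = 2(-6) + 3(-2) + 4 = -14
g(4) = 2(-14) + 3(-6) + 4 = -42
g(5) = 2(-42) + 3(-14) + 4 = -122
g(6) = 2(-122) + 3(-42) + 4 = -366
g(7) = 2(-366) + 3(-122) + 4 = -1094
g(8) = 2(-1094) + 3(-366) + 4 = -3282
g(9) = 2(-3282) + 3(-1094) + 4 = -9842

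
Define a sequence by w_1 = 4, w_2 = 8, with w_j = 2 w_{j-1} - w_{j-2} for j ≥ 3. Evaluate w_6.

24

w_3 = 2·8 - 4 = 12
w_4 = 2·12 - 8 = 16
w_5 = 2·16 - 12 = 20
w_6 = 2·20 - 16 = 24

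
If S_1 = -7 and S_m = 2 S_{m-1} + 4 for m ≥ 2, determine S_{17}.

The fixed point is 4/(1 - 2) = -4, so S_m + 4 = 2(S_{m-1} + 4).
Hence S_m = -3·2^{m-1} - 4.
S_{17} = -3·2^{16} - 4 = -3·65536 - 4 = -196612.

-196612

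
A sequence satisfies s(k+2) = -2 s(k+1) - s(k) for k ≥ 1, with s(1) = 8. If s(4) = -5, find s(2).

Let s(2) = z.
s(3) = -8 - 2z
s(4) = 16 + 3z
So 16 + 3z = -5, giving z = -7.

-7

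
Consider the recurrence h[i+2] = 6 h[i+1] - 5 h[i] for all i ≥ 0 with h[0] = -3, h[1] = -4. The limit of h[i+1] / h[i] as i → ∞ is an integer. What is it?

The characteristic equation is r^2 - 6r + 5 = 0, which factors as (r - 5)(r - 1) = 0.
So the roots are 5 and 1. Since |5| > |1| and the coefficient of 5^i is non-zero, the ratio tends to 5.

5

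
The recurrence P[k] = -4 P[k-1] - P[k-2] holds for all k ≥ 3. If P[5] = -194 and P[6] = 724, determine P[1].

-2

Rearranging, P[k-2] = -(P[k] + 4 P[k-1]).
P[4] = -(724 + 4·(-194)) = 52
P[3] = -(-194 + 4·52) = -14
P[2] = -(52 + 4·(-14)) = 4
P[1] = -(-14 + 4·4) = -2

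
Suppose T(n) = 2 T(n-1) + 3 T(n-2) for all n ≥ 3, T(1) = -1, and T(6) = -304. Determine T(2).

-4

Let T(2) = z.
T(3) = -3 + 2z
T(4) = -6 + 7z
T(5) = -21 + 20z
T(6) = -60 + 61z
So -60 + 61z = -304, giving z = -4.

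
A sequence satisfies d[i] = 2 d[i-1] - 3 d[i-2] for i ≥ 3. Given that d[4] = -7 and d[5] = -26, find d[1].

2

Rearranging, d[i-2] = (d[i] - 2 d[i-1]) / -3.
d[3] = (-26 - 2·(-7)) / -3 = -12/-3 = 4
d[2] = (-7 - 2·4) / -3 = -15/-3 = 5
d[1] = (4 - 2·5) / -3 = -6/-3 = 2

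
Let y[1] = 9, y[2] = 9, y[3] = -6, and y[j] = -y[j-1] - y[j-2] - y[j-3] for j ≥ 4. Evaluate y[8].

-12

y[4] = -(-6) - 9 - 9 = -12
y[5] = -(-12) - (-6) - 9 = 9
y[6] = -9 - (-12) - (-6) = 9
y[7] = -9 - 9 - (-12) = -6
y[8] = -(-6) - 9 - 9 = -12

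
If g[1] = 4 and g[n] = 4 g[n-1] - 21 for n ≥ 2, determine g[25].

The fixed point is -21/(1 - 4) = 7, so g[n] - 7 = 4(g[n-1] - 7).
Hence g[n] = -3·4^{n-1} + 7.
g[25] = -3·4^{24} + 7 = -3·281474976710656 + 7 = -844424930131961.

-844424930131961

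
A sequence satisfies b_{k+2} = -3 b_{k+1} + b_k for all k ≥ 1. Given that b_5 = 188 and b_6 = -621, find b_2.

-6

Rearranging, b_{k-2} = b_k + 3 b_{k-1}.
b_4 = -621 + 3(188) = -57
b_3 = 188 + 3(-57) = 17
b_2 = -57 + 3(17) = -6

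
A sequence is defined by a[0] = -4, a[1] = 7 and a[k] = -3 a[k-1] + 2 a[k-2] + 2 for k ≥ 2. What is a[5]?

a[2] = -3·7 + 2·(-4) + 2 = -27
a[3] = -3·(-27) + 2·7 + 2 = 97
a[4] = -3·97 + 2·(-27) + 2 = -343
a[5] = -3·(-343) + 2·97 + 2 = 1225

1225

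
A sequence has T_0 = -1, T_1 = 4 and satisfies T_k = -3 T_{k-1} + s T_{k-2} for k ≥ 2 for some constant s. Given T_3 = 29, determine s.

T_2 = -12 - s
T_3 = 36 + 7s
So 36 + 7s = 29, giving s = -1.

-1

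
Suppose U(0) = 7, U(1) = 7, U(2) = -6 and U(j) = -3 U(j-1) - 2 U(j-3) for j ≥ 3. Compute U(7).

886

U(3) = -3·(-6) - 2·7 = 4
U(4) = -3·4 - 2·7 = -26
U(5) = -3·(-26) - 2·(-6) = 90
U(6) = -3·90 - 2·4 = -278
U(7) = -3·(-278) - 2·(-26) = 886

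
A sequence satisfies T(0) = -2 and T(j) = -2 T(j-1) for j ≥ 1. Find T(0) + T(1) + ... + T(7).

T(1) = -2*(-2) = 4
T(2) = -2*4 = -8
T(3) = -2*(-8) = 16
T(4) = -2*16 = -32
T(5) = -2*(-32) = 64
T(6) = -2*64 = -128
T(7) = -2*(-128) = 256
Sum = (-2) + 4 + (-8) + 16 + (-32) + 64 + (-128) + 256 = 170

170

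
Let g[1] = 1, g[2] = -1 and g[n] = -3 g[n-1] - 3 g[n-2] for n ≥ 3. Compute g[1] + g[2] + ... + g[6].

12

g[3] = -3(-1) - 3(1) = 0
g[4] = -3(0) - 3(-1) = 3
g[5] = -3(3) - 3(0) = -9
g[6] = -3(-9) - 3(3) = 18
Sum = 1 + (-1) + 0 + 3 + (-9) + 18 = 12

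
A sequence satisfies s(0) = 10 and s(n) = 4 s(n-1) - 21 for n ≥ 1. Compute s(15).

The fixed point is -21/(1 - 4) = 7, so s(n) - 7 = 4(s(n-1) - 7).
Hence s(n) = 3·4^n + 7.
s(15) = 3·4^{15} + 7 = 3·1073741824 + 7 = 3221225479.

3221225479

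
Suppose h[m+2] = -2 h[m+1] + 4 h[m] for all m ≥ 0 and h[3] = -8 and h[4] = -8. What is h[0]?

Rearranging, h[m-2] = (h[m] + 2 h[m-1]) / 4.
h[2] = (-8 + 2*(-8)) / 4 = -24/4 = -6
h[1] = (-8 + 2*(-6)) / 4 = -20/4 = -5
h[0] = (-6 + 2*(-5)) / 4 = -16/4 = -4

-4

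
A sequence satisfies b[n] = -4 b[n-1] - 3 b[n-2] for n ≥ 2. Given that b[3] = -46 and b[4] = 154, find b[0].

-6

Rearranging, b[n-2] = (b[n] + 4 b[n-1]) / -3.
b[2] = (154 + 4*(-46)) / -3 = -30/-3 = 10
b[1] = (-46 + 4*10) / -3 = -6/-3 = 2
b[0] = (10 + 4*2) / -3 = 18/-3 = -6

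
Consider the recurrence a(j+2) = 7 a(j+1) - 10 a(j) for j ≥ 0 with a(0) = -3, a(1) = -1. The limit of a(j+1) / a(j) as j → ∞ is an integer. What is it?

The characteristic equation is r^2 - 7r + 10 = 0, which factors as (r - 5)(r - 2) = 0.
So the roots are 5 and 2. Since |5| > |2| and the coefficient of 5^j is non-zero, the ratio tends to 5.

5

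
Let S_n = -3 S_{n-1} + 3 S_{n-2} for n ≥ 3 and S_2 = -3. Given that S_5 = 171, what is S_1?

1

Let S_1 = w.
S_3 = 9 + 3w
S_4 = -36 - 9w
S_5 = 135 + 36w
So 135 + 36w = 171, giving w = 1.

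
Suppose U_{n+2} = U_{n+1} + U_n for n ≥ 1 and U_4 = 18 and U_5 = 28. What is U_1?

2

Rearranging, U_{n-2} = U_n - U_{n-1}.
U_3 = 28 - 18 = 10
U_2 = 18 - 10 = 8
U_1 = 10 - 8 = 2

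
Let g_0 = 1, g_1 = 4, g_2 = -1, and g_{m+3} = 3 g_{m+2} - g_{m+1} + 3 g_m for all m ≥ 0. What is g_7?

-4

g_3 = 3·(-1) - 4 + 3·1 = -4
g_4 = 3·(-4) - (-1) + 3·4 = 1
g_5 = 3·1 - (-4) + 3·(-1) = 4
g_6 = 3·4 - 1 + 3·(-4) = -1
g_7 = 3·(-1) - 4 + 3·1 = -4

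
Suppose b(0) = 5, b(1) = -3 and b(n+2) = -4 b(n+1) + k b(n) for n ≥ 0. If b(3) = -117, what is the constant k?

3

b(2) = 12 + 5k
b(3) = -48 - 23k
So -48 - 23k = -117, giving k = 3.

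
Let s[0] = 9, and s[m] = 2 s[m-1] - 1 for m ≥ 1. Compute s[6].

513

s[1] = 2*9 - 1 = 17
s[2] = 2*17 - 1 = 33
s[3] = 2*33 - 1 = 65
s[4] = 2*65 - 1 = 129
s[5] = 2*129 - 1 = 257
s[6] = 2*257 - 1 = 513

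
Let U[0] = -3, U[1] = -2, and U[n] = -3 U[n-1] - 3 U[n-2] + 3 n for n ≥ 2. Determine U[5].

-120

U[2] = -3(-2) - 3(-3) + 6 = 21
U[3] = -3(21) - 3(-2) + 9 = -48
U[4] = -3(-48) - 3(21) + 12 = 93
U[5] = -3(93) - 3(-48) + 15 = -120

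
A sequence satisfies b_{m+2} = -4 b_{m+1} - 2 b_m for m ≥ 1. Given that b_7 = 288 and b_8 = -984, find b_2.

Rearranging, b_{m-2} = (b_m + 4 b_{m-1}) / -2.
b_6 = (-984 + 4*288) / -2 = 168/-2 = -84
b_5 = (288 + 4*(-84)) / -2 = -48/-2 = 24
b_4 = (-84 + 4*24) / -2 = 12/-2 = -6
b_3 = (24 + 4*(-6)) / -2 = 0/-2 = 0
b_2 = (-6 + 4*0) / -2 = -6/-2 = 3

3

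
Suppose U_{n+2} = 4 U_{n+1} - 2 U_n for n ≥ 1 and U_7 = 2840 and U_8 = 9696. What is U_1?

5

Rearranging, U_{n-2} = (U_n - 4 U_{n-1}) / -2.
U_6 = (9696 - 4*2840) / -2 = -1664/-2 = 832
U_5 = (2840 - 4*832) / -2 = -488/-2 = 244
U_4 = (832 - 4*244) / -2 = -144/-2 = 72
U_3 = (244 - 4*72) / -2 = -44/-2 = 22
U_2 = (72 - 4*22) / -2 = -16/-2 = 8
U_1 = (22 - 4*8) / -2 = -10/-2 = 5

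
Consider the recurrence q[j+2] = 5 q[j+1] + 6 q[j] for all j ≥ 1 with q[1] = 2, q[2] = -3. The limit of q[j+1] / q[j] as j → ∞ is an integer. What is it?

The characteristic equation is r^2 - 5r - 6 = 0, which factors as (r - 6)(r + 1) = 0.
So the roots are 6 and -1. Since |6| > |-1| and the coefficient of 6^j is non-zero, the ratio tends to 6.

6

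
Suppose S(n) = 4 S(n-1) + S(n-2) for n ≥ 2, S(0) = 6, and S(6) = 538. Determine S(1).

-1

Let S(1) = z.
S(2) = 6 + 4z
S(3) = 24 + 17z
S(4) = 102 + 72z
S(5) = 432 + 305z
S(6) = 1830 + 1292z
So 1830 + 1292z = 538, giving z = -1.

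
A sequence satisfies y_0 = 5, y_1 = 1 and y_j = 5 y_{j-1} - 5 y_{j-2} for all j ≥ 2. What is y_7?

-21375

y_2 = 5·1 - 5·5 = -20
y_3 = 5·(-20) - 5·1 = -105
y_4 = 5·(-105) - 5·(-20) = -425
y_5 = 5·(-425) - 5·(-105) = -1600
y_6 = 5·(-1600) - 5·(-425) = -5875
y_7 = 5·(-5875) - 5·(-1600) = -21375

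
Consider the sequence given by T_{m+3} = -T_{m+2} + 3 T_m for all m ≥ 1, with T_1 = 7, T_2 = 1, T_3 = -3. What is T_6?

T_4 = -(-3) + 3·7 = 24
T_5 = -24 + 3·1 = -21
T_6 = -(-21) + 3·(-3) = 12

12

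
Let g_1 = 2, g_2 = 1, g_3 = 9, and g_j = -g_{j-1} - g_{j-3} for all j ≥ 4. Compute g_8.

-40

g_4 = -9 - 2 = -11
g_5 = -(-11) - 1 = 10
g_6 = -10 - 9 = -19
g_7 = -(-19) - (-11) = 30
g_8 = -30 - 10 = -40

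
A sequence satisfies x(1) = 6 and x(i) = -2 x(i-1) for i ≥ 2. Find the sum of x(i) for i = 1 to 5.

66

x(2) = -2(6) = -12
x(3) = -2(-12) = 24
x(4) = -2(24) = -48
x(5) = -2(-48) = 96
Sum = 6 + (-12) + 24 + (-48) + 96 = 66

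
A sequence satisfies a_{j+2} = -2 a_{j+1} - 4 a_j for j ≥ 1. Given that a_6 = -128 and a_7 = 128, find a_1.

Rearranging, a_{j-2} = (a_j + 2 a_{j-1}) / -4.
a_5 = (128 + 2(-128)) / -4 = -128/-4 = 32
a_4 = (-128 + 2(32)) / -4 = -64/-4 = 16
a_3 = (32 + 2(16)) / -4 = 64/-4 = -16
a_2 = (16 + 2(-16)) / -4 = -16/-4 = 4
a_1 = (-16 + 2(4)) / -4 = -8/-4 = 2

2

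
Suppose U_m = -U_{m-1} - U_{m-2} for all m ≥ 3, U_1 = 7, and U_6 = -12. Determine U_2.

Let U_2 = x.
U_3 = -7 - x
U_4 = 7
U_5 = x
U_6 = -7 - x
So -7 - x = -12, giving x = 5.

5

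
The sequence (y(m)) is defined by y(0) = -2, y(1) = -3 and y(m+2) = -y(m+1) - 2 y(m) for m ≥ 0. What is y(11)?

-25

y(2) = -(-3) - 2*(-2) = 7
y(3) = -7 - 2*(-3) = -1
y(4) = -(-1) - 2*7 = -13
y(5) = -(-13) - 2*(-1) = 15
y(6) = -15 - 2*(-13) = 11
y(7) = -11 - 2*15 = -41
y(8) = -(-41) - 2*11 = 19
y(9) = -19 - 2*(-41) = 63
y(10) = -63 - 2*19 = -101
y(11) = -(-101) - 2*63 = -25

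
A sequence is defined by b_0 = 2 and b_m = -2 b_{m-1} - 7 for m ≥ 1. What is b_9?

b_1 = -2*2 - 7 = -11
b_2 = -2*(-11) - 7 = 15
b_3 = -2*15 - 7 = -37
b_4 = -2*(-37) - 7 = 67
b_5 = -2*67 - 7 = -141
b_6 = -2*(-141) - 7 = 275
b_7 = -2*275 - 7 = -557
b_8 = -2*(-557) - 7 = 1107
b_9 = -2*1107 - 7 = -2221

-2221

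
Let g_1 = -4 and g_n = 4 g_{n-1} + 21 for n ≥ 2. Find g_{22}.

13194139533305

The fixed point is 21/(1 - 4) = -7, so g_n + 7 = 4(g_{n-1} + 7).
Hence g_n = 3·4^{n-1} - 7.
g_{22} = 3·4^{21} - 7 = 3·4398046511104 - 7 = 13194139533305.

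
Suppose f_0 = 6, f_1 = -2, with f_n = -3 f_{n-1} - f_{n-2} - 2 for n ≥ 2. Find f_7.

318

f_2 = -3*(-2) - 6 - 2 = -2
f_3 = -3*(-2) - (-2) - 2 = 6
f_4 = -3*6 - (-2) - 2 = -18
f_5 = -3*(-18) - 6 - 2 = 46
f_6 = -3*46 - (-18) - 2 = -122
f_7 = -3*(-122) - 46 - 2 = 318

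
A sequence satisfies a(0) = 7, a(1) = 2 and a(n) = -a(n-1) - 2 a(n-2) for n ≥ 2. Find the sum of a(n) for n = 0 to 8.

-23

a(2) = -2 - 2*7 = -16
a(3) = -(-16) - 2*2 = 12
a(4) = -12 - 2*(-16) = 20
a(5) = -20 - 2*12 = -44
a(6) = -(-44) - 2*20 = 4
a(7) = -4 - 2*(-44) = 84
a(8) = -84 - 2*4 = -92
Sum = 7 + 2 + (-16) + 12 + 20 + (-44) + 4 + 84 + (-92) = -23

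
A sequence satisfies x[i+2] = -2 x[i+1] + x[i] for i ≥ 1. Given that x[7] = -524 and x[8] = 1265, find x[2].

5

Rearranging, x[i-2] = x[i] + 2 x[i-1].
x[6] = 1265 + 2(-524) = 217
x[5] = -524 + 2(217) = -90
x[4] = 217 + 2(-90) = 37
x[3] = -90 + 2(37) = -16
x[2] = 37 + 2(-16) = 5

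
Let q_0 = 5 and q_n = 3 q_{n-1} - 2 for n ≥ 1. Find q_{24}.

The fixed point is -2/(1 - 3) = 1, so q_n - 1 = 3(q_{n-1} - 1).
Hence q_n = 4·3^n + 1.
q_{24} = 4·3^{24} + 1 = 4·282429536481 + 1 = 1129718145925.

1129718145925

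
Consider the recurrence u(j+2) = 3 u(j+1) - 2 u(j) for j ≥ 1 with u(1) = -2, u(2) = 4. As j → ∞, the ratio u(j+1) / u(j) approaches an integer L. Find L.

The characteristic equation is r^2 - 3r + 2 = 0, which factors as (r - 2)(r - 1) = 0.
So the roots are 2 and 1. Since |2| > |1| and the coefficient of 2^j is non-zero, the ratio tends to 2.

2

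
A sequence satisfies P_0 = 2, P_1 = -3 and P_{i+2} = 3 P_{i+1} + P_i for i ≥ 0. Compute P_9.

P_2 = 3·(-3) + 2 = -7
P_3 = 3·(-7) + (-3) = -24
P_4 = 3·(-24) + (-7) = -79
P_5 = 3·(-79) + (-24) = -261
P_6 = 3·(-261) + (-79) = -862
P_7 = 3·(-862) + (-261) = -2847
P_8 = 3·(-2847) + (-862) = -9403
P_9 = 3·(-9403) + (-2847) = -31056

-31056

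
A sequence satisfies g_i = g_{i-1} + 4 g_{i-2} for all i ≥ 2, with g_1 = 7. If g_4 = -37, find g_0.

Let g_0 = y.
g_2 = 7 + 4y
g_3 = 35 + 4y
g_4 = 63 + 20y
So 63 + 20y = -37, giving y = -5.

-5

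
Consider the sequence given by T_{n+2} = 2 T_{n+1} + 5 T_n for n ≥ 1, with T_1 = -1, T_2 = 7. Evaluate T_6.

T_3 = 2·7 + 5·(-1) = 9
T_4 = 2·9 + 5·7 = 53
T_5 = 2·53 + 5·9 = 151
T_6 = 2·151 + 5·53 = 567

567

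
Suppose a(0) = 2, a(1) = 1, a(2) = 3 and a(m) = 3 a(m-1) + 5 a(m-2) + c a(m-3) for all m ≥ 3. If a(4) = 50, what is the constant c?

-1

a(3) = 14 + 2c
a(4) = 57 + 7c
So 57 + 7c = 50, giving c = -1.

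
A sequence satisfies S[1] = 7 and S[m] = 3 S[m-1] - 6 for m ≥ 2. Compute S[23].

The fixed point is -6/(1 - 3) = 3, so S[m] - 3 = 3(S[m-1] - 3).
Hence S[m] = 4·3^{m-1} + 3.
S[23] = 4·3^{22} + 3 = 4·31381059609 + 3 = 125524238439.

125524238439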